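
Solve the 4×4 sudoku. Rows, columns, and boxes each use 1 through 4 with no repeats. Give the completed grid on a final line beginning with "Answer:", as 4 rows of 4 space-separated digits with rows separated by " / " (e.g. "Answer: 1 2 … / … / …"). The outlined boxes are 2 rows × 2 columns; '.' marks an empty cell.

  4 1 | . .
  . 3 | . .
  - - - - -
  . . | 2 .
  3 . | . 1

Step 1. [r4c3∈{4}] r4c3 is down to just 4, so r4c3=4.
Step 2. [r1c4∈{2,3}] 2 has one home in row 1: r1c4, so r1c4=2.
Step 3. [r4c2∈{2}] r4c2 has the single candidate 2, so r4c2=2.
Step 4. [r3c2∈{4}] nothing but 4 survives at r3c2, so r3c2=4.
Step 5. [r3c4∈{3}] r3c4 has the single candidate 3 ⇒ r3c4=3.
Step 6. [r3c1∈{1}] r3c1 is down to just 1 ⇒ r3c1=1.
Step 7. [r2c1∈{2}] r2c1 is down to just 2. So r2c1=2.
Step 8. [r2c3∈{1}] r2c3 is down to just 1, so r2c3=1.
Step 9. [r1c3∈{3}] nothing but 3 survives at r1c3 ⇒ r1c3=3.
Step 10. [r2c4∈{4}] nothing but 4 survives at r2c4, so r2c4=4.

Answer: 4 1 3 2 / 2 3 1 4 / 1 4 2 3 / 3 2 4 1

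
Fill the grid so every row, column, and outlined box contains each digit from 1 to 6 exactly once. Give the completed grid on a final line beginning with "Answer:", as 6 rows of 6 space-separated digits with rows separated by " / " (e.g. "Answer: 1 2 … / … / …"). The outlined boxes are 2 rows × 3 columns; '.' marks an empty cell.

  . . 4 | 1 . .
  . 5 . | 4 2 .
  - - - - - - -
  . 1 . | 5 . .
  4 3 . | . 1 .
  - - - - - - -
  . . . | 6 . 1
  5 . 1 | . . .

Step 1. [r6c4∈{2,3}] 3 has one home in col 4: r6c4 ⇒ r6c4=3.
Step 2. [r6c6∈{2,4}] 2 has one home in box 6: r6c6, so r6c6=2.
Step 3. [r4c6∈{6}] r4c6's peers cover all but 6, so r4c6=6.
Step 4. [r2c6∈{3}] r2c6's peers cover all but 3, so r2c6=3.
Step 5. [r2c3∈{6}] r2c3 has the single candidate 6 ⇒ r2c3=6.
Step 6. [r6c5∈{4}] nothing but 4 survives at r6c5, so r6c5=4.
Step 7. [r3c3∈{2}] r3c3's peers cover all but 2 ⇒ r3c3=2.
Step 8. [r1c1∈{2,3}] 3 has one home in row 1: r1c1, so r1c1=3.
Step 9. [r1c5∈{5,6}] 6 has one home in row 1: r1c5 ⇒ r1c5=6.
Step 10. [r5c1∈{2}] r5c1's peers cover all but 2. So r5c1=2.
Step 11. [r3c1∈{6}] r3c1 has the single candidate 6. So r3c1=6.
Step 12. [r3c5∈{3}] nothing but 3 survives at r3c5 ⇒ r3c5=3.
Step 13. [r1c2∈{2}] r1c2 is down to just 2 ⇒ r1c2=2.
Step 14. [r1c6∈{5}] r1c6's peers cover all but 5. So r1c6=5.
Step 15. [r5c5∈{5}] r5c5 has the single candidate 5, so r5c5=5.
Step 16. [r3c6∈{4}] r3c6's peers cover all but 4 ⇒ r3c6=4.
Step 17. [r2c1∈{1}] r2c1 is down to just 1. So r2c1=1.
Step 18. [r4c3∈{5}] r4c3 is down to just 5 ⇒ r4c3=5.
Step 19. [r5c2∈{4}] only 4 remains possible at r5c2. So r5c2=4.
Step 20. [r5c3∈{3}] only 3 remains possible at r5c3. So r5c3=3.
Step 21. [r4c4∈{2}] only 2 remains possible at r4c4, so r4c4=2.
Step 22. [r6c2∈{6}] r6c2 is down to just 6 ⇒ r6c2=6.

Answer: 3 2 4 1 6 5 / 1 5 6 4 2 3 / 6 1 2 5 3 4 / 4 3 5 2 1 6 / 2 4 3 6 5 1 / 5 6 1 3 4 2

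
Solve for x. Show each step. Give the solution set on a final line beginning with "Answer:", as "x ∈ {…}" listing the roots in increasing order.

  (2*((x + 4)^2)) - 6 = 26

Step 1. [(2*((x + 4)^2)) - 6 = 26] 6 comes off first (add 6), so sub: 2*((x + 4)^2) = 32.
Step 2. [2*((x + 4)^2) = 32] LHS = 2·(…); ÷2 both sides. So div: (x + 4)^2 = 16.
Step 3. [(x + 4)^2 = 16] 16 ≥ 0, LHS is (·)² — take ±√, so sqrt: x + 4 = 4 or -4.
Step 4. [x + 4 = 4 or -4] subtract 4: x sits inside (… + 4) ⇒ sub: x = 0 or -8.

Answer: x ∈ {-8, 0}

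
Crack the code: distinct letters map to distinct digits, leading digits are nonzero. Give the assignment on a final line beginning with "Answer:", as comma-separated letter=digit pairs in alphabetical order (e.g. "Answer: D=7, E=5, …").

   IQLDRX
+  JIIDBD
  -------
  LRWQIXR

Step 1. [col 1: X + D ≡ R (mod 10)] several values work for R in column 1 (X + D ≡ R (mod 10), carry-in 0); try R=0 ⇒ R=0.
Step 2. [col 1: X + D ≡ R (mod 10)] column 1 (X + D ≡ R (mod 10), carry-in 0) doesn't pin D yet; pick D=2 and continue. So D=2.
Step 3. [L] the sum has 7 digits but both addends have 6; that extra leading digit L is the final carry, namely 1, so L=1.
Step 4. [col 1: X + D ≡ R (mod 10)] column 1 reads X+D+carry(0)=R with D=2, R=0; with digits 0,1,2 already taken and all letters distinct, the only value for X is 8 ⇒ X=8.
Step 5. [col 2: R + B ≡ X (mod 10)] column 2 reads R+B+carry(1)=X with R=0, X=8; with digits 0,1,2,8 already taken and all letters distinct, the only value for B is 7. So B=7.
Step 6. [col 3: D + D ≡ I (mod 10)] from column 3 (D=2, carry-in 0, digits 0,1,2,7,8 already taken and all letters distinct): I must equal 4. So I=4.
Step 7. [col 4: L + I ≡ Q (mod 10)] from column 4 (L=1, I=4, carry-in 0, digits 0,1,2,4,7,8 already taken and all letters distinct): Q must equal 5, so Q=5.
Step 8. [col 5: Q + I ≡ W (mod 10)] in column 5 we have Q+I≡W with carry-in 0; given Q=5, I=4 and digits 0,1,2,4,5,7,8 already taken and all letters distinct, that pins W to 9. So W=9.
Step 9. [col 6: I + J ≡ R (mod 10)] column 6: given I=4, R=0, carry-in 0, and digits 0,1,2,4,5,7,8,9 already taken and all letters distinct, I+J≡R (mod 10) forces J=6 ⇒ J=6.

Answer: B=7, D=2, I=4, J=6, L=1, Q=5, R=0, W=9, X=8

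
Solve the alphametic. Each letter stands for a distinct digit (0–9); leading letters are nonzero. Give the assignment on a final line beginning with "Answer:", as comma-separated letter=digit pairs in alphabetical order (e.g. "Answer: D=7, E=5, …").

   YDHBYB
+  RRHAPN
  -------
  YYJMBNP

Step 1. [col 1: B + N ≡ P (mod 10)] N=5 is one option consistent with column 1 (B + N ≡ P (mod 10), carry-in 0) — take it. So N=5.
Step 2. [Y] Y is the leading digit of a 7-digit sum of two 6-digit numbers; the final carry is exactly 1 ⇒ Y=1.
Step 3. [col 1: B + N ≡ P (mod 10)] no forcing yet in column 1 (carry-in 0); B=8 is free and consistent — try it, so B=8.
Step 4. [col 1: B + N ≡ P (mod 10)] column 1 reads B+N+carry(0)=P with B=8, N=5; with digits 1,5,8 already taken and all letters distinct, the only value for P is 3, so P=3.
Step 5. [col 3: B + A ≡ B (mod 10)] from column 3 (B=8, carry-in 0, digits 1,3,5,8 already taken and all letters distinct): A must equal 0, so A=0.
Step 6. [col 4: H + H ≡ M (mod 10)] several values work for M in column 4 (H + H ≡ M (mod 10), carry-in 0); try M=4, so M=4.
Step 7. [col 4: H + H ≡ M (mod 10)] H=2 is one option consistent with column 4 (H + H ≡ M (mod 10), carry-in 0) — take it. So H=2.
Step 8. [col 5: D + R ≡ J (mod 10)] from column 5 (nothing yet, carry-in 0, digits 0,1,2,3,4,5,8 already taken and all letters distinct): J must equal 6. So J=6.
Step 9. [col 5: D + R ≡ J (mod 10)] column 5 (D + R ≡ J (mod 10), carry-in 0) doesn't pin D yet; pick D=7 and continue, so D=7.
Step 10. [col 5: D + R ≡ J (mod 10)] in column 5 we have D+R≡J with carry-in 0; given D=7, J=6 and digits 0,1,2,3,4,5,6,7,8 already taken and all letters distinct, that pins R to 9. So R=9.

Answer: A=0, B=8, D=7, H=2, J=6, M=4, N=5, P=3, R=9, Y=1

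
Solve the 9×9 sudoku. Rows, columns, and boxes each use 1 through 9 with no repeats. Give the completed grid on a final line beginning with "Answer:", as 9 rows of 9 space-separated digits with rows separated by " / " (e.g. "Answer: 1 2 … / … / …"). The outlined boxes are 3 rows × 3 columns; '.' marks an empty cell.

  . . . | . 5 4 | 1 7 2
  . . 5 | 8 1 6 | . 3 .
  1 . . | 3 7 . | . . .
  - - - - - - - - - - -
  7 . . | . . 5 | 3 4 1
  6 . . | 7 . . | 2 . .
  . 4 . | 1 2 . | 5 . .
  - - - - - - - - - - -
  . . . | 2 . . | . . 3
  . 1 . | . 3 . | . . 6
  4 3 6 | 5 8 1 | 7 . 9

Step 1. [r5c9∈{8}] nothing but 8 survives at r5c9, so r5c9=8.
Step 2. [r5c8∈{9}] r5c8 has the single candidate 9. So r5c8=9.
Step 3. [r1c4∈{9}] r1c4 has the single candidate 9, so r1c4=9.
Step 4. [r3c7∈{4,6,8,9}] in col 7, 6 fits only at r3c7 ⇒ r3c7=6.
Step 5. [r3c8∈{5,8}] across box 3, 8 lands solely at r3c8. So r3c8=8.
Step 6. [r6c6∈{3,8,9}] r6c6 is the only open cell in col 6 admitting 8. So r6c6=8.
Step 7. [r4c5∈{6,9}] in box 5, 9 fits only at r4c5. So r4c5=9.
Step 8. [r2c7∈{4,9}] across col 7, 9 lands solely at r2c7. So r2c7=9.
Step 9. [r2c1∈{2}] nothing but 2 survives at r2c1 ⇒ r2c1=2.
Step 10. [r8c3∈{2,7,8,9}] across box 7, 2 lands solely at r8c3, so r8c3=2.
Step 11. [r7c3∈{7,8,9}] 7 has one home in col 3: r7c3 ⇒ r7c3=7.
Step 12. [r7c6∈{9}] r7c6's peers cover all but 9, so r7c6=9.
Step 13. [r8c1∈{5,8,9}] r8c1 is the only open cell in row 8 admitting 9. So r8c1=9.
Step 14. [r7c1∈{5,8}] across col 1, 5 lands solely at r7c1 ⇒ r7c1=5.
Step 15. [r6c1∈{3}] nothing but 3 survives at r6c1, so r6c1=3.
Step 16. [r7c2∈{8}] r7c2 is down to just 8, so r7c2=8.
Step 17. [r3c3∈{4,9}] 4 has one home in col 3: r3c3. So r3c3=4.
Step 18. [r8c4∈{4}] r8c4 is down to just 4, so r8c4=4.
Step 19. [r4c3∈{8}] r4c3 is down to just 8 ⇒ r4c3=8.
Step 20. [r3c6∈{2}] r3c6 is down to just 2. So r3c6=2.
Step 21. [r7c5∈{6}] r7c5 has the single candidate 6. So r7c5=6.
Step 22. [r1c2∈{6}] only 6 remains possible at r1c2 ⇒ r1c2=6.
Step 23. [r6c3∈{9}] only 9 remains possible at r6c3. So r6c3=9.
Step 24. [r6c9∈{7}] nothing but 7 survives at r6c9 ⇒ r6c9=7.
Step 25. [r2c9∈{4}] only 4 remains possible at r2c9. So r2c9=4.
Step 26. [r5c3∈{1}] nothing but 1 survives at r5c3. So r5c3=1.
Step 27. [r9c8∈{2}] r9c8's peers cover all but 2. So r9c8=2.
Step 28. [r6c8∈{6}] only 6 remains possible at r6c8, so r6c8=6.
Step 29. [r7c8∈{1}] r7c8's peers cover all but 1 ⇒ r7c8=1.
Step 30. [r4c2∈{2}] r4c2 has the single candidate 2, so r4c2=2.
Step 31. [r3c9∈{5}] only 5 remains possible at r3c9, so r3c9=5.
Step 32. [r4c4∈{6}] r4c4 has the single candidate 6 ⇒ r4c4=6.
Step 33. [r8c6∈{7}] only 7 remains possible at r8c6. So r8c6=7.
Step 34. [r8c7∈{8}] r8c7 has the single candidate 8. So r8c7=8.
Step 35. [r3c2∈{9}] r3c2's peers cover all but 9. So r3c2=9.
Step 36. [r5c5∈{4}] only 4 remains possible at r5c5 ⇒ r5c5=4.
Step 37. [r7c7∈{4}] only 4 remains possible at r7c7. So r7c7=4.
Step 38. [r5c2∈{5}] only 5 remains possible at r5c2 ⇒ r5c2=5.
Step 39. [r1c3∈{3}] only 3 remains possible at r1c3. So r1c3=3.
Step 40. [r8c8∈{5}] r8c8's peers cover all but 5. So r8c8=5.
Step 41. [r5c6∈{3}] nothing but 3 survives at r5c6. So r5c6=3.
Step 42. [r1c1∈{8}] r1c1 has the single candidate 8 ⇒ r1c1=8.
Step 43. [r2c2∈{7}] only 7 remains possible at r2c2. So r2c2=7.

Answer: 8 6 3 9 5 4 1 7 2 / 2 7 5 8 1 6 9 3 4 / 1 9 4 3 7 2 6 8 5 / 7 2 8 6 9 5 3 4 1 / 6 5 1 7 4 3 2 9 8 / 3 4 9 1 2 8 5 6 7 / 5 8 7 2 6 9 4 1 3 / 9 1 2 4 3 7 8 5 6 / 4 3 6 5 8 1 7 2 9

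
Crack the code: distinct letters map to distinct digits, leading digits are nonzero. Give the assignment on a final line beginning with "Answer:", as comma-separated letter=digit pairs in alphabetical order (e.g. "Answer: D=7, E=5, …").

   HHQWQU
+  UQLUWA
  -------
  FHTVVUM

Step 1. [col 1: U + A ≡ M (mod 10)] column 1 (U + A ≡ M (mod 10), carry-in 0) doesn't pin M yet; pick M=7 and continue ⇒ M=7.
Step 2. [col 1: U + A ≡ M (mod 10)] no forcing yet in column 1 (carry-in 0); U=9 is free and consistent — try it. So U=9.
Step 3. [F] the sum has 7 digits but both addends have 6; that extra leading digit F is the final carry, namely 1. So F=1.
Step 4. [col 1: U + A ≡ M (mod 10)] from column 1 (U=9, M=7, carry-in 0, digits 1,7,9 already taken and all letters distinct): A must equal 8, so A=8.
Step 5. [col 2: Q + W ≡ U (mod 10)] column 2 (Q + W ≡ U (mod 10), carry-in 1) doesn't pin Q yet; pick Q=5 and continue. So Q=5.
Step 6. [col 2: Q + W ≡ U (mod 10)] column 2 reads Q+W+carry(1)=U with Q=5, U=9; with digits 1,5,7,8,9 already taken and all letters distinct, the only value for W is 3 ⇒ W=3.
Step 7. [col 3: W + U ≡ V (mod 10)] column 3: given W=3, U=9, carry-in 0, and digits 1,3,5,7,8,9 already taken and all letters distinct, W+U≡V (mod 10) forces V=2 ⇒ V=2.
Step 8. [col 4: Q + L ≡ V (mod 10)] column 4: given Q=5, V=2, carry-in 1, and digits 1,2,3,5,7,8,9 already taken and all letters distinct, Q+L≡V (mod 10) forces L=6 ⇒ L=6.
Step 9. [col 5: H + Q ≡ T (mod 10)] column 5 reads H+Q+carry(1)=T with Q=5; with digits 1,2,3,5,6,7,8,9 already taken and all letters distinct, the only value for H is 4. So H=4.
Step 10. [col 5: H + Q ≡ T (mod 10)] column 5 reads H+Q+carry(1)=T with H=4, Q=5; with digits 1,2,3,4,5,6,7,8,9 already taken and all letters distinct, the only value for T is 0. So T=0.

Answer: A=8, F=1, H=4, L=6, M=7, Q=5, T=0, U=9, V=2, W=3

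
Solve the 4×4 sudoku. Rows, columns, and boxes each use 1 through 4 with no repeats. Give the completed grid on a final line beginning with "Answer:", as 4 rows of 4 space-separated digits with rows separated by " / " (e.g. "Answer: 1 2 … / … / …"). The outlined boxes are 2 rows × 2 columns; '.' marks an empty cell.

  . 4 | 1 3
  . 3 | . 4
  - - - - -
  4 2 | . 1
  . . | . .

Step 1. [r4c3∈{2,3,4}] row 4 places 4 nowhere but r4c3, so r4c3=4.
Step 2. [r2c1∈{1,2}] 1 has one home in row 2: r2c1 ⇒ r2c1=1.
Step 3. [r4c1∈{3}] r4c1 has the single candidate 3, so r4c1=3.
Step 4. [r1c1∈{2}] nothing but 2 survives at r1c1 ⇒ r1c1=2.
Step 5. [r3c3∈{3}] r3c3's peers cover all but 3, so r3c3=3.
Step 6. [r4c2∈{1}] r4c2 has the single candidate 1, so r4c2=1.
Step 7. [r2c3∈{2}] r2c3's peers cover all but 2 ⇒ r2c3=2.
Step 8. [r4c4∈{2}] only 2 remains possible at r4c4. So r4c4=2.

Answer: 2 4 1 3 / 1 3 2 4 / 4 2 3 1 / 3 1 4 2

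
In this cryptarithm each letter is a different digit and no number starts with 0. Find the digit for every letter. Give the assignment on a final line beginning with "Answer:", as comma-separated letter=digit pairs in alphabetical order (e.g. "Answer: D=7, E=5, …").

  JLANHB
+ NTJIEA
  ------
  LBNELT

Step 1. [col 1: B + A ≡ T (mod 10)] no forcing yet in column 1 (carry-in 0); A=4 is free and consistent — try it. So A=4.
Step 2. [col 1: B + A ≡ T (mod 10)] no forcing yet in column 1 (carry-in 0); T=3 is free and consistent — try it, so T=3.
Step 3. [col 1: B + A ≡ T (mod 10)] column 1: given A=4, T=3, carry-in 0, and digits 3,4 already taken and all letters distinct, B+A≡T (mod 10) forces B=9, so B=9.
Step 4. [col 2: H + E ≡ L (mod 10)] several values work for L in column 2 (H + E ≡ L (mod 10), carry-in 1); try L=6, so L=6.
Step 5. [col 2: H + E ≡ L (mod 10)] no forcing yet in column 2 (carry-in 1); E=8 is free and consistent — try it, so E=8.
Step 6. [col 2: H + E ≡ L (mod 10)] column 2 reads H+E+carry(1)=L with E=8, L=6; with digits 3,4,6,8,9 already taken and all letters distinct, the only value for H is 7 ⇒ H=7.
Step 7. [col 3: N + I ≡ E (mod 10)] several values work for I in column 3 (N + I ≡ E (mod 10), carry-in 1); try I=2. So I=2.
Step 8. [col 3: N + I ≡ E (mod 10)] in column 3 we have N+I≡E with carry-in 1; given I=2, E=8 and digits 2,3,4,6,7,8,9 already taken and all letters distinct, that pins N to 5, so N=5.
Step 9. [col 4: A + J ≡ N (mod 10)] column 4 reads A+J+carry(0)=N with A=4, N=5; with digits 2,3,4,5,6,7,8,9 already taken and all letters distinct, the only value for J is 1. So J=1.

Answer: A=4, B=9, E=8, H=7, I=2, J=1, L=6, N=5, T=3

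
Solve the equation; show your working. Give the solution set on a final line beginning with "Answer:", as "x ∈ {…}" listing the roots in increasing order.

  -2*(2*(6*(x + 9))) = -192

Step 1. [-2*(2*(6*(x + 9))) = -192] -2 out front; divide by -2, so div: 2*(6*(x + 9)) = 96.
Step 2. [2*(6*(x + 9)) = 96] leading coefficient 2: divide by 2 ⇒ div: 6*(x + 9) = 48.
Step 3. [6*(x + 9) = 48] 6·(inner) — divide through by 6. So div: x + 9 = 8.
Step 4. [x + 9 = 8] the outer +9 inverts by subtracting 9 ⇒ sub: x = -1.

Answer: x ∈ {-1}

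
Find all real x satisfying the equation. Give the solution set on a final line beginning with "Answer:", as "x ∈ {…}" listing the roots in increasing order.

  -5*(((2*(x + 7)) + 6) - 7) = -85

Step 1. [-5*(((2*(x + 7)) + 6) - 7) = -85] leading coefficient -5: divide by -5. So div: ((2*(x + 7)) + 6) - 7 = 17.
Step 2. [((2*(x + 7)) + 6) - 7 = 17] -7 is outermost — add 7 both sides. So sub: (2*(x + 7)) + 6 = 24.
Step 3. [(2*(x + 7)) + 6 = 24] peel the +6: subtract 6 from each side, so sub: 2*(x + 7) = 18.
Step 4. [2*(x + 7) = 18] leading coefficient 2: divide by 2 ⇒ div: x + 7 = 9.
Step 5. [x + 7 = 9] +7 is outermost — subtract 7 both sides. So sub: x = 2.

Answer: x ∈ {2}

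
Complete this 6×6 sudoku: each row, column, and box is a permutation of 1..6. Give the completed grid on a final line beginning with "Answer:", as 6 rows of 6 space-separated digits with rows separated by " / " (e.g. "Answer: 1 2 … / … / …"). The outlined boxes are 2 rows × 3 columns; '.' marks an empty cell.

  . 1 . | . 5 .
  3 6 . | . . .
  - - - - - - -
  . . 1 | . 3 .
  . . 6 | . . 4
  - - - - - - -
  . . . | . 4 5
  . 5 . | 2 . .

Step 1. [r6c5∈{1,6}] r6c5 is the only open cell in col 5 admitting 6, so r6c5=6.
Step 2. [r4c2∈{2,3}] r4c2 is the only open cell in row 4 admitting 3 ⇒ r4c2=3.
Step 3. [r5c2∈{2}] only 2 remains possible at r5c2. So r5c2=2.
Step 4. [r5c3∈{3}] r5c3 is down to just 3, so r5c3=3.
Step 5. [r5c4∈{1}] nothing but 1 survives at r5c4. So r5c4=1.
Step 6. [r1c4∈{3,4,6}] in col 4, 3 fits only at r1c4. So r1c4=3.
Step 7. [r6c3∈{4}] nothing but 4 survives at r6c3. So r6c3=4.
Step 8. [r1c3∈{2}] r1c3 is down to just 2, so r1c3=2.
Step 9. [r3c4∈{5,6}] col 4 places 6 nowhere but r3c4, so r3c4=6.
Step 10. [r3c6∈{2}] r3c6 is down to just 2, so r3c6=2.
Step 11. [r3c1∈{4,5}] 5 has one home in row 3: r3c1 ⇒ r3c1=5.
Step 12. [r2c5∈{1,2}] r2c5 is the only open cell in row 2 admitting 2 ⇒ r2c5=2.
Step 13. [r6c1∈{1}] nothing but 1 survives at r6c1. So r6c1=1.
Step 14. [r3c2∈{4}] r3c2 is down to just 4. So r3c2=4.
Step 15. [r4c4∈{5}] r4c4's peers cover all but 5 ⇒ r4c4=5.
Step 16. [r4c1∈{2}] r4c1's peers cover all but 2. So r4c1=2.
Step 17. [r6c6∈{3}] r6c6 has the single candidate 3. So r6c6=3.
Step 18. [r1c1∈{4}] r1c1's peers cover all but 4. So r1c1=4.
Step 19. [r2c4∈{4}] r2c4's peers cover all but 4. So r2c4=4.
Step 20. [r1c6∈{6}] r1c6 has the single candidate 6 ⇒ r1c6=6.
Step 21. [r2c3∈{5}] r2c3 is down to just 5. So r2c3=5.
Step 22. [r4c5∈{1}] only 1 remains possible at r4c5, so r4c5=1.
Step 23. [r5c1∈{6}] r5c1 is down to just 6, so r5c1=6.
Step 24. [r2c6∈{1}] r2c6's peers cover all but 1 ⇒ r2c6=1.

Answer: 4 1 2 3 5 6 / 3 6 5 4 2 1 / 5 4 1 6 3 2 / 2 3 6 5 1 4 / 6 2 3 1 4 5 / 1 5 4 2 6 3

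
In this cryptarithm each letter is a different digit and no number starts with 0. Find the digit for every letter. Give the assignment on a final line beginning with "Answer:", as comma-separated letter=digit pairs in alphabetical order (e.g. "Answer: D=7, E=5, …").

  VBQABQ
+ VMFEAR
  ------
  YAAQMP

Step 1. [col 1: Q + R ≡ P (mod 10)] several values work for R in column 1 (Q + R ≡ P (mod 10), carry-in 0); try R=8. So R=8.
Step 2. [col 1: Q + R ≡ P (mod 10)] no forcing yet in column 1 (carry-in 0); P=7 is free and consistent — try it ⇒ P=7.
Step 3. [col 1: Q + R ≡ P (mod 10)] column 1 reads Q+R+carry(0)=P with R=8, P=7; with digits 7,8 already taken and all letters distinct, the only value for Q is 9. So Q=9.
Step 4. [col 2: B + A ≡ M (mod 10)] B=4 is one option consistent with column 2 (B + A ≡ M (mod 10), carry-in 1) — take it. So B=4.
Step 5. [col 2: B + A ≡ M (mod 10)] M=0 is one option consistent with column 2 (B + A ≡ M (mod 10), carry-in 1) — take it ⇒ M=0.
Step 6. [col 2: B + A ≡ M (mod 10)] in column 2 we have B+A≡M with carry-in 1; given B=4, M=0 and digits 0,4,7,8,9 already taken and all letters distinct, that pins A to 5 ⇒ A=5.
Step 7. [col 3: A + E ≡ Q (mod 10)] from column 3 (A=5, Q=9, carry-in 1, digits 0,4,5,7,8,9 already taken and all letters distinct): E must equal 3 ⇒ E=3.
Step 8. [col 4: Q + F ≡ A (mod 10)] from column 4 (Q=9, A=5, carry-in 0, digits 0,3,4,5,7,8,9 already taken and all letters distinct): F must equal 6, so F=6.
Step 9. [col 6: V + V ≡ Y (mod 10)] column 6: given nothing yet, carry-in 0, and digits 0,3,4,5,6,7,8,9 already taken and all letters distinct, V+V≡Y (mod 10) forces Y=2. So Y=2.
Step 10. [col 6: V + V ≡ Y (mod 10)] column 6 reads V+V+carry(0)=Y with Y=2; with digits 0,2,3,4,5,6,7,8,9 already taken and all letters distinct, the only value for V is 1 ⇒ V=1.

Answer: A=5, B=4, E=3, F=6, M=0, P=7, Q=9, R=8, V=1, Y=2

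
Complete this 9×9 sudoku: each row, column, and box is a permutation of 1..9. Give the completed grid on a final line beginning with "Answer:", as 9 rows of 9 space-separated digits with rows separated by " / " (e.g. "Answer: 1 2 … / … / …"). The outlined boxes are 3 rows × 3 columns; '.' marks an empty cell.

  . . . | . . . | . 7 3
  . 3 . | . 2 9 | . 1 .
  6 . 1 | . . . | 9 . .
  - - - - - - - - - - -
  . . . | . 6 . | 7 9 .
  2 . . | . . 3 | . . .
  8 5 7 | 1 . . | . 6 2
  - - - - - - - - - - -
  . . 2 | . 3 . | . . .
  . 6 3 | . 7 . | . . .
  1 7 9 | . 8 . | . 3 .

Step 1. [r6c6∈{4}] r6c6 is down to just 4, so r6c6=4.
Step 2. [r4c3∈{4}] r4c3 has the single candidate 4. So r4c3=4.
Step 3. [r7c2∈{4,8}] in box 7, 8 fits only at r7c2 ⇒ r7c2=8.
Step 4. [r5c4∈{5,7,8,9}] in row 5, 7 fits only at r5c4 ⇒ r5c4=7.
Step 5. [r7c9∈{1,4,5,6,7,9}] across row 7, 7 lands solely at r7c9. So r7c9=7.
Step 6. [r8c9∈{1,4,5,8,9}] col 9 places 9 nowhere but r8c9 ⇒ r8c9=9.
Step 7. [r3c4∈{3,4,5,8}] in row 3, 3 fits only at r3c4. So r3c4=3.
Step 8. [r1c5∈{1,4,5}] across col 5, 1 lands solely at r1c5, so r1c5=1.
Step 9. [r3c5∈{4,5}] across col 5, 4 lands solely at r3c5 ⇒ r3c5=4.
Step 10. [r5c5∈{5,9}] r5c5 is the only open cell in col 5 admitting 5 ⇒ r5c5=5.
Step 11. [r1c2∈{2,4,9}] col 2 places 4 nowhere but r1c2, so r1c2=4.
Step 12. [r1c7∈{2,5,6,8}] in row 1, 2 fits only at r1c7. So r1c7=2.
Step 13. [r8c8∈{2,4,5,8}] in col 8, 2 fits only at r8c8, so r8c8=2.
Step 14. [r8c7∈{1,4,5,8}] 8 has one home in row 8: r8c7. So r8c7=8.
Step 15. [r7c7∈{1,4,5,6}] box 9 places 1 nowhere but r7c7 ⇒ r7c7=1.
Step 16. [r4c9∈{1,5,8}] r4c9 is the only open cell in row 4 admitting 5, so r4c9=5.
Step 17. [r3c9∈{8}] nothing but 8 survives at r3c9 ⇒ r3c9=8.
Step 18. [r5c7∈{4}] only 4 remains possible at r5c7, so r5c7=4.
Step 19. [r7c8∈{4,5}] in col 8, 4 fits only at r7c8 ⇒ r7c8=4.
Step 20. [r7c1∈{5}] only 5 remains possible at r7c1, so r7c1=5.
Step 21. [r9c4∈{2,4,5,6}] r9c4 is the only open cell in row 9 admitting 4. So r9c4=4.
Step 22. [r8c4∈{5}] nothing but 5 survives at r8c4, so r8c4=5.
Step 23. [r7c6∈{6}] only 6 remains possible at r7c6 ⇒ r7c6=6.
Step 24. [r4c4∈{2,8}] in col 4, 2 fits only at r4c4. So r4c4=2.
Step 25. [r3c8∈{5}] only 5 remains possible at r3c8, so r3c8=5.
Step 26. [r2c7∈{6}] r2c7 is down to just 6, so r2c7=6.
Step 27. [r2c4∈{8}] r2c4's peers cover all but 8. So r2c4=8.
Step 28. [r1c6∈{5}] r1c6 is down to just 5, so r1c6=5.
Step 29. [r5c9∈{1}] nothing but 1 survives at r5c9, so r5c9=1.
Step 30. [r9c6∈{2}] nothing but 2 survives at r9c6 ⇒ r9c6=2.
Step 31. [r8c6∈{1}] r8c6 has the single candidate 1 ⇒ r8c6=1.
Step 32. [r2c3∈{5}] r2c3's peers cover all but 5. So r2c3=5.
Step 33. [r5c8∈{8}] r5c8 is down to just 8 ⇒ r5c8=8.
Step 34. [r8c1∈{4}] r8c1 is down to just 4 ⇒ r8c1=4.
Step 35. [r6c7∈{3}] only 3 remains possible at r6c7. So r6c7=3.
Step 36. [r9c7∈{5}] r9c7 is down to just 5, so r9c7=5.
Step 37. [r1c1∈{9}] nothing but 9 survives at r1c1 ⇒ r1c1=9.
Step 38. [r1c4∈{6}] r1c4 is down to just 6. So r1c4=6.
Step 39. [r6c5∈{9}] nothing but 9 survives at r6c5, so r6c5=9.
Step 40. [r5c2∈{9}] r5c2 has the single candidate 9. So r5c2=9.
Step 41. [r5c3∈{6}] only 6 remains possible at r5c3 ⇒ r5c3=6.
Step 42. [r3c6∈{7}] nothing but 7 survives at r3c6, so r3c6=7.
Step 43. [r9c9∈{6}] r9c9 has the single candidate 6, so r9c9=6.
Step 44. [r2c1∈{7}] nothing but 7 survives at r2c1. So r2c1=7.
Step 45. [r4c6∈{8}] r4c6 has the single candidate 8. So r4c6=8.
Step 46. [r2c9∈{4}] only 4 remains possible at r2c9, so r2c9=4.
Step 47. [r3c2∈{2}] r3c2 is down to just 2 ⇒ r3c2=2.
Step 48. [r1c3∈{8}] r1c3 has the single candidate 8, so r1c3=8.
Step 49. [r7c4∈{9}] r7c4's peers cover all but 9 ⇒ r7c4=9.
Step 50. [r4c1∈{3}] r4c1 has the single candidate 3, so r4c1=3.
Step 51. [r4c2∈{1}] nothing but 1 survives at r4c2. So r4c2=1.

Answer: 9 4 8 6 1 5 2 7 3 / 7 3 5 8 2 9 6 1 4 / 6 2 1 3 4 7 9 5 8 / 3 1 4 2 6 8 7 9 5 / 2 9 6 7 5 3 4 8 1 / 8 5 7 1 9 4 3 6 2 / 5 8 2 9 3 6 1 4 7 / 4 6 3 5 7 1 8 2 9 / 1 7 9 4 8 2 5 3 6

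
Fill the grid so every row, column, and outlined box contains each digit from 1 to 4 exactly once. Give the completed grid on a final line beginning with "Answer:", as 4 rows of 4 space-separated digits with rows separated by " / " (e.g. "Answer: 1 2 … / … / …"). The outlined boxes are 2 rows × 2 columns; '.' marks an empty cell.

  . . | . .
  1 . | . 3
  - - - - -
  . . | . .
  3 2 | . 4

Step 1. [r2c3∈{2,4}] in row 2, 2 fits only at r2c3 ⇒ r2c3=2.
Step 2. [r3c2∈{1,4}] in col 2, 1 fits only at r3c2 ⇒ r3c2=1.
Step 3. [r1c3∈{1,4}] 4 has one home in col 3: r1c3 ⇒ r1c3=4.
Step 4. [r4c3∈{1}] nothing but 1 survives at r4c3. So r4c3=1.
Step 5. [r1c4∈{1}] r1c4 is down to just 1 ⇒ r1c4=1.
Step 6. [r1c1∈{2}] r1c1's peers cover all but 2 ⇒ r1c1=2.
Step 7. [r3c1∈{4}] r3c1 is down to just 4, so r3c1=4.
Step 8. [r3c4∈{2}] nothing but 2 survives at r3c4, so r3c4=2.
Step 9. [r2c2∈{4}] nothing but 4 survives at r2c2, so r2c2=4.
Step 10. [r1c2∈{3}] r1c2's peers cover all but 3 ⇒ r1c2=3.
Step 11. [r3c3∈{3}] r3c3's peers cover all but 3. So r3c3=3.

Answer: 2 3 4 1 / 1 4 2 3 / 4 1 3 2 / 3 2 1 4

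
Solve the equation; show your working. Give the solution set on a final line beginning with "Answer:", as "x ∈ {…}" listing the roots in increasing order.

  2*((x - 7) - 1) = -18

Step 1. [2*((x - 7) - 1) = -18] divide by the outer 2. So div: (x - 7) - 1 = -9.
Step 2. [(x - 7) - 1 = -9] the outer -1 inverts by adding 1. So sub: x - 7 = -8.
Step 3. [x - 7 = -8] the outer -7 inverts by adding 7, so sub: x = -1.

Answer: x ∈ {-1}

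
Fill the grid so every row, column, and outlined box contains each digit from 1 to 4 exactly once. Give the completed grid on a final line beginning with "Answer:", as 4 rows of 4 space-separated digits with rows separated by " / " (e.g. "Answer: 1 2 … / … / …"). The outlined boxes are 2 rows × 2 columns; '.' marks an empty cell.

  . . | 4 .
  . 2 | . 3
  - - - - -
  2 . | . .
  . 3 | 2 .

Step 1. [r1c2∈{1}] r1c2's peers cover all but 1 ⇒ r1c2=1.
Step 2. [r4c1∈{1,4}] in col 1, 1 fits only at r4c1, so r4c1=1.
Step 3. [r3c4∈{1,4}] col 4 places 1 nowhere but r3c4 ⇒ r3c4=1.
Step 4. [r3c2∈{4}] r3c2's peers cover all but 4 ⇒ r3c2=4.
Step 5. [r2c1∈{4}] r2c1 is down to just 4, so r2c1=4.
Step 6. [r3c3∈{3}] r3c3's peers cover all but 3. So r3c3=3.
Step 7. [r1c1∈{3}] r1c1 has the single candidate 3 ⇒ r1c1=3.
Step 8. [r4c4∈{4}] nothing but 4 survives at r4c4, so r4c4=4.
Step 9. [r1c4∈{2}] only 2 remains possible at r1c4 ⇒ r1c4=2.
Step 10. [r2c3∈{1}] r2c3's peers cover all but 1, so r2c3=1.

Answer: 3 1 4 2 / 4 2 1 3 / 2 4 3 1 / 1 3 2 4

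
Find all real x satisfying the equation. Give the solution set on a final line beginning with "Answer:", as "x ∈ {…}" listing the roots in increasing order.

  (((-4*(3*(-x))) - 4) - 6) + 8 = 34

Step 1. [(((-4*(3*(-x))) - 4) - 6) + 8 = 34] the outer +8 inverts by subtracting 8 ⇒ sub: ((-4*(3*(-x))) - 4) - 6 = 26.
Step 2. [((-4*(3*(-x))) - 4) - 6 = 26] 6 comes off first (add 6). So sub: (-4*(3*(-x))) - 4 = 32.
Step 3. [(-4*(3*(-x))) - 4 = 32] -4 divides every term; factor it out, so factor: (3*(-x)) + 1 = -8.
Step 4. [(3*(-x)) + 1 = -8] 1 comes off first (subtract 1) ⇒ sub: 3*(-x) = -9.
Step 5. [3*(-x) = -9] LHS = 3·(…); ÷3 both sides, so div: -x = -3.
Step 6. [-x = -3] leading − — multiply by −1. So neg: x = 3.

Answer: x ∈ {3}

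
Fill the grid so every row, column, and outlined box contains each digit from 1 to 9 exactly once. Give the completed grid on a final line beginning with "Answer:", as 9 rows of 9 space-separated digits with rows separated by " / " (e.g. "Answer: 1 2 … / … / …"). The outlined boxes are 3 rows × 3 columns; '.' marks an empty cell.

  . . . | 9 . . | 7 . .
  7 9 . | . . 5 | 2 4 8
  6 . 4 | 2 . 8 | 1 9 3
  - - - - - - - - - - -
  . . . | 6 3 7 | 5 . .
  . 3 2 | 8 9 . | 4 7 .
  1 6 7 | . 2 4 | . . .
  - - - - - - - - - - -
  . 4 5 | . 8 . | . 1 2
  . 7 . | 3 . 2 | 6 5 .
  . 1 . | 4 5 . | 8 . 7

Step 1. [r9c8∈{3}] r9c8's peers cover all but 3 ⇒ r9c8=3.
Step 2. [r7c7∈{9}] nothing but 9 survives at r7c7 ⇒ r7c7=9.
Step 3. [r4c2∈{8}] r4c2 is down to just 8 ⇒ r4c2=8.
Step 4. [r2c4∈{1}] r2c4's peers cover all but 1 ⇒ r2c4=1.
Step 5. [r4c3∈{9}] nothing but 9 survives at r4c3. So r4c3=9.
Step 6. [r1c9∈{5,6}] in col 9, 5 fits only at r1c9. So r1c9=5.
Step 7. [r1c6∈{3,6}] across col 6, 3 lands solely at r1c6, so r1c6=3.
Step 8. [r8c3∈{8}] nothing but 8 survives at r8c3. So r8c3=8.
Step 9. [r9c1∈{2,9}] row 9 places 2 nowhere but r9c1, so r9c1=2.
Step 10. [r9c6∈{6,9}] across row 9, 9 lands solely at r9c6 ⇒ r9c6=9.
Step 11. [r5c9∈{1,6}] across row 5, 6 lands solely at r5c9 ⇒ r5c9=6.
Step 12. [r1c5∈{4,6}] 4 has one home in row 1: r1c5. So r1c5=4.
Step 13. [r1c3∈{1}] only 1 remains possible at r1c3 ⇒ r1c3=1.
Step 14. [r4c1∈{4}] only 4 remains possible at r4c1 ⇒ r4c1=4.
Step 15. [r4c9∈{1}] r4c9 is down to just 1, so r4c9=1.
Step 16. [r5c1∈{5}] r5c1's peers cover all but 5 ⇒ r5c1=5.
Step 17. [r3c5∈{7}] r3c5's peers cover all but 7, so r3c5=7.
Step 18. [r6c7∈{3}] r6c7's peers cover all but 3. So r6c7=3.
Step 19. [r4c8∈{2}] r4c8's peers cover all but 2, so r4c8=2.
Step 20. [r1c2∈{2}] r1c2 is down to just 2 ⇒ r1c2=2.
Step 21. [r8c1∈{9}] r8c1's peers cover all but 9, so r8c1=9.
Step 22. [r7c6∈{6}] nothing but 6 survives at r7c6, so r7c6=6.
Step 23. [r2c5∈{6}] only 6 remains possible at r2c5, so r2c5=6.
Step 24. [r6c9∈{9}] r6c9's peers cover all but 9. So r6c9=9.
Step 25. [r9c3∈{6}] only 6 remains possible at r9c3, so r9c3=6.
Step 26. [r1c1∈{8}] only 8 remains possible at r1c1 ⇒ r1c1=8.
Step 27. [r5c6∈{1}] nothing but 1 survives at r5c6 ⇒ r5c6=1.
Step 28. [r7c1∈{3}] r7c1 has the single candidate 3. So r7c1=3.
Step 29. [r3c2∈{5}] r3c2 has the single candidate 5, so r3c2=5.
Step 30. [r8c5∈{1}] r8c5 is down to just 1, so r8c5=1.
Step 31. [r1c8∈{6}] r1c8's peers cover all but 6, so r1c8=6.
Step 32. [r7c4∈{7}] r7c4 is down to just 7 ⇒ r7c4=7.
Step 33. [r2c3∈{3}] r2c3's peers cover all but 3 ⇒ r2c3=3.
Step 34. [r6c4∈{5}] r6c4 is down to just 5 ⇒ r6c4=5.
Step 35. [r8c9∈{4}] r8c9's peers cover all but 4, so r8c9=4.
Step 36. [r6c8∈{8}] only 8 remains possible at r6c8 ⇒ r6c8=8.

Answer: 8 2 1 9 4 3 7 6 5 / 7 9 3 1 6 5 2 4 8 / 6 5 4 2 7 8 1 9 3 / 4 8 9 6 3 7 5 2 1 / 5 3 2 8 9 1 4 7 6 / 1 6 7 5 2 4 3 8 9 / 3 4 5 7 8 6 9 1 2 / 9 7 8 3 1 2 6 5 4 / 2 1 6 4 5 9 8 3 7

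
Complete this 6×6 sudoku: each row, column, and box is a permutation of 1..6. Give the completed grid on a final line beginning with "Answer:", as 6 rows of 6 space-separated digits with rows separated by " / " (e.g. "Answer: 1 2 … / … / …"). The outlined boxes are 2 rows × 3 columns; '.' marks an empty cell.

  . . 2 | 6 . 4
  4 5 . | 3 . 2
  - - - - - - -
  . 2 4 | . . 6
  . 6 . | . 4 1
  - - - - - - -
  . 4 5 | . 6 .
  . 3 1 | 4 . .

Step 1. [r1c5∈{1,5}] in row 1, 5 fits only at r1c5 ⇒ r1c5=5.
Step 2. [r3c1∈{1,3,5}] across row 3, 1 lands solely at r3c1, so r3c1=1.
Step 3. [r5c1∈{2}] r5c1 is down to just 2 ⇒ r5c1=2.
Step 4. [r4c1∈{3,5}] col 1 places 5 nowhere but r4c1, so r4c1=5.
Step 5. [r6c1∈{6}] r6c1's peers cover all but 6. So r6c1=6.
Step 6. [r3c4∈{5}] r3c4's peers cover all but 5, so r3c4=5.
Step 7. [r4c4∈{2}] r4c4 is down to just 2 ⇒ r4c4=2.
Step 8. [r6c6∈{5}] r6c6 is down to just 5. So r6c6=5.
Step 9. [r4c3∈{3}] r4c3 is down to just 3, so r4c3=3.
Step 10. [r3c5∈{3}] nothing but 3 survives at r3c5 ⇒ r3c5=3.
Step 11. [r1c1∈{3}] only 3 remains possible at r1c1 ⇒ r1c1=3.
Step 12. [r2c3∈{6}] only 6 remains possible at r2c3 ⇒ r2c3=6.
Step 13. [r1c2∈{1}] only 1 remains possible at r1c2. So r1c2=1.
Step 14. [r5c4∈{1}] r5c4 is down to just 1 ⇒ r5c4=1.
Step 15. [r5c6∈{3}] r5c6 has the single candidate 3 ⇒ r5c6=3.
Step 16. [r6c5∈{2}] nothing but 2 survives at r6c5. So r6c5=2.
Step 17. [r2c5∈{1}] nothing but 1 survives at r2c5 ⇒ r2c5=1.

Answer: 3 1 2 6 5 4 / 4 5 6 3 1 2 / 1 2 4 5 3 6 / 5 6 3 2 4 1 / 2 4 5 1 6 3 / 6 3 1 4 2 5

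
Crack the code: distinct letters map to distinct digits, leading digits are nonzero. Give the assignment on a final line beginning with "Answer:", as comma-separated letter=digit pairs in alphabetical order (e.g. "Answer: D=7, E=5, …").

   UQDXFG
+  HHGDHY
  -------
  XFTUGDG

Step 1. [X] X is the leading digit of a 7-digit sum of two 6-digit numbers; the final carry is exactly 1. So X=1.
Step 2. [col 1: G + Y ≡ G (mod 10)] column 1: given nothing yet, carry-in 0, and digits 1 already taken and all letters distinct, G+Y≡G (mod 10) forces Y=0, so Y=0.
Step 3. [col 1: G + Y ≡ G (mod 10)] several values work for G in column 1 (G + Y ≡ G (mod 10), carry-in 0); try G=9 ⇒ G=9.
Step 4. [col 2: F + H ≡ D (mod 10)] no forcing yet in column 2 (carry-in 0); H=5 is free and consistent — try it, so H=5.
Step 5. [col 2: F + H ≡ D (mod 10)] D=8 is one option consistent with column 2 (F + H ≡ D (mod 10), carry-in 0) — take it. So D=8.
Step 6. [col 2: F + H ≡ D (mod 10)] column 2 reads F+H+carry(0)=D with H=5, D=8; with digits 0,1,5,8,9 already taken and all letters distinct, the only value for F is 3, so F=3.
Step 7. [col 4: D + G ≡ U (mod 10)] from column 4 (D=8, G=9, carry-in 0, digits 0,1,3,5,8,9 already taken and all letters distinct): U must equal 7. So U=7.
Step 8. [col 5: Q + H ≡ T (mod 10)] from column 5 (H=5, carry-in 1, digits 0,1,3,5,7,8,9 already taken and all letters distinct): Q must equal 6, so Q=6.
Step 9. [col 5: Q + H ≡ T (mod 10)] in column 5 we have Q+H≡T with carry-in 1; given Q=6, H=5 and digits 0,1,3,5,6,7,8,9 already taken and all letters distinct, that pins T to 2, so T=2.

Answer: D=8, F=3, G=9, H=5, Q=6, T=2, U=7, X=1, Y=0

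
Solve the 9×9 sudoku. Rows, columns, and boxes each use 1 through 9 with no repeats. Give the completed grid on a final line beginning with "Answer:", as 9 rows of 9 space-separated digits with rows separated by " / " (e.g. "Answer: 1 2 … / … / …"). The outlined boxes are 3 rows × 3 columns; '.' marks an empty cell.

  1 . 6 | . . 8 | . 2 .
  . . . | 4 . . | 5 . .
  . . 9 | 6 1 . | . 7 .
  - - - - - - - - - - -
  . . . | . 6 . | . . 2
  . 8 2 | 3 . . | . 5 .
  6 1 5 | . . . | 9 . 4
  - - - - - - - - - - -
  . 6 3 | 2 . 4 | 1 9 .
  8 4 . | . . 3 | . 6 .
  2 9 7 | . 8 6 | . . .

Step 1. [r2c9∈{1,3,6,8,9}] across row 2, 6 lands solely at r2c9 ⇒ r2c9=6.
Step 2. [r3c1∈{3,4,5}] across box 1, 4 lands solely at r3c1 ⇒ r3c1=4.
Step 3. [r6c8∈{3,8}] in row 6, 3 fits only at r6c8 ⇒ r6c8=3.
Step 4. [r5c9∈{1,7}] r5c9 is the only open cell in col 9 admitting 1, so r5c9=1.
Step 5. [r4c6∈{1,5,7,9}] in col 6, 1 fits only at r4c6 ⇒ r4c6=1.
Step 6. [r4c4∈{5,7,8,9}] 5 has one home in row 4: r4c4, so r4c4=5.
Step 7. [r9c9∈{3,5}] 5 has one home in row 9: r9c9. So r9c9=5.
Step 8. [r8c5∈{5,7,9}] row 8 places 5 nowhere but r8c5 ⇒ r8c5=5.
Step 9. [r7c5∈{7}] nothing but 7 survives at r7c5 ⇒ r7c5=7.
Step 10. [r4c1∈{3,7,9}] row 4 places 9 nowhere but r4c1, so r4c1=9.
Step 11. [r2c1∈{3,7}] 3 has one home in col 1: r2c1, so r2c1=3.
Step 12. [r1c5∈{3,9}] in col 5, 3 fits only at r1c5, so r1c5=3.
Step 13. [r5c1∈{7}] r5c1 has the single candidate 7, so r5c1=7.
Step 14. [r5c6∈{9}] nothing but 9 survives at r5c6, so r5c6=9.
Step 15. [r9c7∈{3,4}] r9c7 is the only open cell in row 9 admitting 3, so r9c7=3.
Step 16. [r3c7∈{8}] r3c7 is down to just 8. So r3c7=8.
Step 17. [r6c5∈{2}] only 2 remains possible at r6c5, so r6c5=2.
Step 18. [r1c2∈{5,7}] row 1 places 5 nowhere but r1c2. So r1c2=5.
Step 19. [r1c4∈{7,9}] in row 1, 7 fits only at r1c4 ⇒ r1c4=7.
Step 20. [r2c6∈{2}] r2c6 has the single candidate 2 ⇒ r2c6=2.
Step 21. [r4c7∈{7}] only 7 remains possible at r4c7, so r4c7=7.
Step 22. [r8c4∈{1,9}] row 8 places 9 nowhere but r8c4, so r8c4=9.
Step 23. [r6c4∈{8}] r6c4 is down to just 8. So r6c4=8.
Step 24. [r2c5∈{9}] only 9 remains possible at r2c5. So r2c5=9.
Step 25. [r5c7∈{6}] r5c7 is down to just 6. So r5c7=6.
Step 26. [r2c8∈{1}] only 1 remains possible at r2c8, so r2c8=1.
Step 27. [r9c8∈{4}] r9c8's peers cover all but 4. So r9c8=4.
Step 28. [r3c6∈{5}] r3c6's peers cover all but 5. So r3c6=5.
Step 29. [r3c2∈{2}] nothing but 2 survives at r3c2. So r3c2=2.
Step 30. [r1c7∈{4}] nothing but 4 survives at r1c7. So r1c7=4.
Step 31. [r8c7∈{2}] nothing but 2 survives at r8c7, so r8c7=2.
Step 32. [r8c9∈{7}] nothing but 7 survives at r8c9. So r8c9=7.
Step 33. [r5c5∈{4}] r5c5 is down to just 4. So r5c5=4.
Step 34. [r7c1∈{5}] r7c1 is down to just 5 ⇒ r7c1=5.
Step 35. [r7c9∈{8}] only 8 remains possible at r7c9, so r7c9=8.
Step 36. [r3c9∈{3}] r3c9 is down to just 3. So r3c9=3.
Step 37. [r8c3∈{1}] r8c3's peers cover all but 1. So r8c3=1.
Step 38. [r9c4∈{1}] nothing but 1 survives at r9c4 ⇒ r9c4=1.
Step 39. [r6c6∈{7}] r6c6 is down to just 7. So r6c6=7.
Step 40. [r4c3∈{4}] r4c3 has the single candidate 4. So r4c3=4.
Step 41. [r4c2∈{3}] only 3 remains possible at r4c2. So r4c2=3.
Step 42. [r2c3∈{8}] r2c3 is down to just 8, so r2c3=8.
Step 43. [r4c8∈{8}] r4c8 has the single candidate 8. So r4c8=8.
Step 44. [r1c9∈{9}] only 9 remains possible at r1c9. So r1c9=9.
Step 45. [r2c2∈{7}] only 7 remains possible at r2c2 ⇒ r2c2=7.

Answer: 1 5 6 7 3 8 4 2 9 / 3 7 8 4 9 2 5 1 6 / 4 2 9 6 1 5 8 7 3 / 9 3 4 5 6 1 7 8 2 / 7 8 2 3 4 9 6 5 1 / 6 1 5 8 2 7 9 3 4 / 5 6 3 2 7 4 1 9 8 / 8 4 1 9 5 3 2 6 7 / 2 9 7 1 8 6 3 4 5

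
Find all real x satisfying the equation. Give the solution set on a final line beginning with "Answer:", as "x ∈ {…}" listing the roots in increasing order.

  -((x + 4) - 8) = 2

Step 1. [-((x + 4) - 8) = 2] flip signs both sides ⇒ neg: (x + 4) - 8 = -2.
Step 2. [(x + 4) - 8 = -2] peel the -8: add 8 from each side, so sub: x + 4 = 6.
Step 3. [x + 4 = 6] 4 comes off first (subtract 4). So sub: x = 2.

Answer: x ∈ {2}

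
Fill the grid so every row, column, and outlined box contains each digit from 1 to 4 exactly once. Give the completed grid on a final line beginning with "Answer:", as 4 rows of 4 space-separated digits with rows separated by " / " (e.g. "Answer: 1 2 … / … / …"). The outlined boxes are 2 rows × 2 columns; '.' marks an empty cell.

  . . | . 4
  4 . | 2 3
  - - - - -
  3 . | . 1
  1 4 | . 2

Step 1. [r1c2∈{1,2,3}] row 1 places 3 nowhere but r1c2. So r1c2=3.
Step 2. [r4c3∈{3}] only 3 remains possible at r4c3. So r4c3=3.
Step 3. [r1c1∈{2}] r1c1's peers cover all but 2. So r1c1=2.
Step 4. [r1c3∈{1}] r1c3 is down to just 1 ⇒ r1c3=1.
Step 5. [r3c2∈{2}] r3c2 is down to just 2. So r3c2=2.
Step 6. [r2c2∈{1}] r2c2's peers cover all but 1 ⇒ r2c2=1.
Step 7. [r3c3∈{4}] nothing but 4 survives at r3c3, so r3c3=4.

Answer: 2 3 1 4 / 4 1 2 3 / 3 2 4 1 / 1 4 3 2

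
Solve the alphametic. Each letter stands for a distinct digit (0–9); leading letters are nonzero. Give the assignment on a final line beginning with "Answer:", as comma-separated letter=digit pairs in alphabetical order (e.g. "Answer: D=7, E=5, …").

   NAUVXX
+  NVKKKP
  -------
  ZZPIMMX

Step 1. [Z] Z is the leading digit of a 7-digit sum of two 6-digit numbers; the final carry is exactly 1. So Z=1.
Step 2. [col 1: X + P ≡ X (mod 10)] column 1 reads X+P+carry(0)=X with nothing yet; with digits 1 already taken and all letters distinct, the only value for P is 0 ⇒ P=0.
Step 3. [col 1: X + P ≡ X (mod 10)] no forcing yet in column 1 (carry-in 0); X=8 is free and consistent — try it. So X=8.
Step 4. [col 2: X + K ≡ M (mod 10)] several values work for K in column 2 (X + K ≡ M (mod 10), carry-in 0); try K=6, so K=6.
Step 5. [col 2: X + K ≡ M (mod 10)] column 2 reads X+K+carry(0)=M with X=8, K=6; with digits 0,1,6,8 already taken and all letters distinct, the only value for M is 4. So M=4.
Step 6. [col 3: V + K ≡ M (mod 10)] from column 3 (K=6, M=4, carry-in 1, digits 0,1,4,6,8 already taken and all letters distinct): V must equal 7 ⇒ V=7.
Step 7. [col 4: U + K ≡ I (mod 10)] column 4 (U + K ≡ I (mod 10), carry-in 1) doesn't pin U yet; pick U=2 and continue, so U=2.
Step 8. [col 4: U + K ≡ I (mod 10)] column 4 reads U+K+carry(1)=I with U=2, K=6; with digits 0,1,2,4,6,7,8 already taken and all letters distinct, the only value for I is 9, so I=9.
Step 9. [col 5: A + V ≡ P (mod 10)] column 5: given V=7, P=0, carry-in 0, and digits 0,1,2,4,6,7,8,9 already taken and all letters distinct, A+V≡P (mod 10) forces A=3 ⇒ A=3.
Step 10. [col 6: N + N ≡ Z (mod 10)] in column 6 we have N+N≡Z with carry-in 1; given Z=1 and digits 0,1,2,3,4,6,7,8,9 already taken and all letters distinct, that pins N to 5. So N=5.

Answer: A=3, I=9, K=6, M=4, N=5, P=0, U=2, V=7, X=8, Z=1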